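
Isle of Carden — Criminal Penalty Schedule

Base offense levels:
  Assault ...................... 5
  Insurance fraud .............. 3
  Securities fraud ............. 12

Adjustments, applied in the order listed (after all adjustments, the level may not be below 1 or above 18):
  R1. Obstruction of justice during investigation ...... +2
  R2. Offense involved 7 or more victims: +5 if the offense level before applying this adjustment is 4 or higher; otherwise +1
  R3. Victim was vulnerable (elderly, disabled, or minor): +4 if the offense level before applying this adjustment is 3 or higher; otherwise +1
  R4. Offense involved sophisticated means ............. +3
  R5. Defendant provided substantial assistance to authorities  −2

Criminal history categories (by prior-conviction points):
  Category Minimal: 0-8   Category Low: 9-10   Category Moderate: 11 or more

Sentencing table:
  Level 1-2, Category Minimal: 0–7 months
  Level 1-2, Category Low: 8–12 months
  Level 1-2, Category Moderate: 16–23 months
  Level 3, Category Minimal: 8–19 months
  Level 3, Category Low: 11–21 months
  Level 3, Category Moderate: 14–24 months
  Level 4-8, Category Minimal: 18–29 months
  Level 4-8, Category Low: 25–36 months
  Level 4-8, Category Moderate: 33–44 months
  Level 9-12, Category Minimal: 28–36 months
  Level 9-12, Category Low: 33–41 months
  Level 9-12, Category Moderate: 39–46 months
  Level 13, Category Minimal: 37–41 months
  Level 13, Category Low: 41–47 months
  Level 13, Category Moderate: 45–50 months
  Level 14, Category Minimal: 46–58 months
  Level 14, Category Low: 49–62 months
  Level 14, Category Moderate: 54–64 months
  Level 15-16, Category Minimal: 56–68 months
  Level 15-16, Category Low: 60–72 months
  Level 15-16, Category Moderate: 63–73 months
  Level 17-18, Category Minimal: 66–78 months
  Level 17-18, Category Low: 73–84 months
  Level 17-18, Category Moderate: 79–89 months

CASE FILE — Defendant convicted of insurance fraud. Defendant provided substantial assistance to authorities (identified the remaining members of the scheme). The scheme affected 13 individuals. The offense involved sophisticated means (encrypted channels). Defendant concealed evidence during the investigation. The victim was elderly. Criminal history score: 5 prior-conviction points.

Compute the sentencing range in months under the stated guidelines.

Base offense level for insurance fraud: 3.
R1 applies: 3 + 2 = 5.
R2 applies (level before this adjustment is 5 ≥ 4, so +5): 5 + 5 = 10.
R3 applies (level before this adjustment is 10 ≥ 3, so +4): 10 + 4 = 14.
R4 applies: 14 + 3 = 17.
R5 applies: 17 − 2 = 15.
Final offense level: 15.
Criminal history: 5 prior points → Category Minimal (0-8).
Level 15 falls in the 15-16 band.
Grid: Level 15-16 × Category Minimal = 56-68 months.

56-68 months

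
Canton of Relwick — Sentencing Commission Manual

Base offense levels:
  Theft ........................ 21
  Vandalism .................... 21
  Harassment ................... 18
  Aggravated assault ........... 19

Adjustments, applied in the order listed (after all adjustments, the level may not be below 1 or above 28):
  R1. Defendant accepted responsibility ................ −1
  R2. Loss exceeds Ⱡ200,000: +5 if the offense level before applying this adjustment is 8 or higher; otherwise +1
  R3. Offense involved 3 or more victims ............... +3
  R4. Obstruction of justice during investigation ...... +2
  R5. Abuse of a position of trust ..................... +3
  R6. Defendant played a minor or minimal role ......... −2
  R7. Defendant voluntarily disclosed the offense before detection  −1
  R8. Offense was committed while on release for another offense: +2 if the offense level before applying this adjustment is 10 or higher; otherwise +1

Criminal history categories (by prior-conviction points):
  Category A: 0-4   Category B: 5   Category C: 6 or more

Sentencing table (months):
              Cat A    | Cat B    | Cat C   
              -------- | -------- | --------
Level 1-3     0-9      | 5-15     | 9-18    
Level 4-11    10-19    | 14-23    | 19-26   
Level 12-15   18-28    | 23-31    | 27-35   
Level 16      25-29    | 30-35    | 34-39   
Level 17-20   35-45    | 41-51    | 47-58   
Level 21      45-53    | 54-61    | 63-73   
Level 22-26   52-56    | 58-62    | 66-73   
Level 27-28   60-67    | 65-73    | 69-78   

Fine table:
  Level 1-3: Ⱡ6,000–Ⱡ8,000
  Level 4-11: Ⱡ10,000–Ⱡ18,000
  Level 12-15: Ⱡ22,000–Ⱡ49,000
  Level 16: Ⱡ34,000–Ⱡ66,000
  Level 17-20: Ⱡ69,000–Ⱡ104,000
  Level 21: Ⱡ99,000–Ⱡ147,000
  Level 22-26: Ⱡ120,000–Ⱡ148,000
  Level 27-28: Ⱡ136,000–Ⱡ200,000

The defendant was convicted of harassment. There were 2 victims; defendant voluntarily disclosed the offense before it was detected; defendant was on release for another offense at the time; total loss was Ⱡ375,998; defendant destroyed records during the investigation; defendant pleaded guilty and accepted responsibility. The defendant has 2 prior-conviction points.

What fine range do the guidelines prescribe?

Base offense level for harassment: 18.
R1 applies: 18 − 1 = 17.
R2 applies (level before this adjustment is 17 ≥ 8, so +5): 17 + 5 = 22.
R4 applies: 22 + 2 = 24.
R6 does not apply.
R7 applies: 24 − 1 = 23.
R8 applies (level before this adjustment is 23 ≥ 10, so +2): 23 + 2 = 25.
Final offense level: 25.
Level 25 falls in the 22-26 band.
Fine table: Level 22-26 → Ⱡ120,000–Ⱡ148,000.

Ⱡ120,000–Ⱡ148,000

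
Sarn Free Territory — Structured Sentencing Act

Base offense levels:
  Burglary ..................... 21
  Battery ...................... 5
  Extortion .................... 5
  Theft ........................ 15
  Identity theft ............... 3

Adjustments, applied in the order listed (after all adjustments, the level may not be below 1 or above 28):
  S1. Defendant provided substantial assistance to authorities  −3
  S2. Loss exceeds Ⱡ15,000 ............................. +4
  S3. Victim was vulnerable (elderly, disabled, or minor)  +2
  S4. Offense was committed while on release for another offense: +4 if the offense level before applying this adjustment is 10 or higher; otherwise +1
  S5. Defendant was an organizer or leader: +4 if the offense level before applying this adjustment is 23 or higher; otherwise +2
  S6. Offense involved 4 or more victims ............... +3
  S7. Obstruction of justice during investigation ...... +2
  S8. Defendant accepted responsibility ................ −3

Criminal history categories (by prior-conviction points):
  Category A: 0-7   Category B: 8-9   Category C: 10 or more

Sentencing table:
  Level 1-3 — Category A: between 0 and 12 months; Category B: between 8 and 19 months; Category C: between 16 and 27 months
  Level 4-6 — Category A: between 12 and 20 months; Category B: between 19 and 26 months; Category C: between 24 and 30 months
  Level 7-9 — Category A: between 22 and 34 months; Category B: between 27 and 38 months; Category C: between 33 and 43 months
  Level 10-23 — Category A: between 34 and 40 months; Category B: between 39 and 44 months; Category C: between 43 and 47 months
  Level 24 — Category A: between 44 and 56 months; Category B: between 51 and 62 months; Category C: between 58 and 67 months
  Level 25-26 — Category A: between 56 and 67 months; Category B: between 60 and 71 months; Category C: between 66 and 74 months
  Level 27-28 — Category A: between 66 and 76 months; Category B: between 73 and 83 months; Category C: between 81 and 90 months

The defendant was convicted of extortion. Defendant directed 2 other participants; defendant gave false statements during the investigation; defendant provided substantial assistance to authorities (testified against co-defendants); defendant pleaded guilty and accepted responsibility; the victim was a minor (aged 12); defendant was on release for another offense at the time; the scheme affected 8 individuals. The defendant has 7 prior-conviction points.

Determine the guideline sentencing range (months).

22-34 months

Base offense level for extortion: 5.
S1 applies: 5 − 3 = 2.
S3 applies: 2 + 2 = 4.
S4 applies (level before this adjustment is 4 < 10, so +1): 4 + 1 = 5.
S5 applies (level before this adjustment is 5 < 23, so +2): 5 + 2 = 7.
S6 applies: 7 + 3 = 10.
S7 applies: 10 + 2 = 12.
S8 applies: 12 − 3 = 9.
Final offense level: 9.
Criminal history: 7 prior points → Category A (0-7).
Level 9 falls in the 7-9 band.
Grid: Level 7-9 × Category A = 22-34 months.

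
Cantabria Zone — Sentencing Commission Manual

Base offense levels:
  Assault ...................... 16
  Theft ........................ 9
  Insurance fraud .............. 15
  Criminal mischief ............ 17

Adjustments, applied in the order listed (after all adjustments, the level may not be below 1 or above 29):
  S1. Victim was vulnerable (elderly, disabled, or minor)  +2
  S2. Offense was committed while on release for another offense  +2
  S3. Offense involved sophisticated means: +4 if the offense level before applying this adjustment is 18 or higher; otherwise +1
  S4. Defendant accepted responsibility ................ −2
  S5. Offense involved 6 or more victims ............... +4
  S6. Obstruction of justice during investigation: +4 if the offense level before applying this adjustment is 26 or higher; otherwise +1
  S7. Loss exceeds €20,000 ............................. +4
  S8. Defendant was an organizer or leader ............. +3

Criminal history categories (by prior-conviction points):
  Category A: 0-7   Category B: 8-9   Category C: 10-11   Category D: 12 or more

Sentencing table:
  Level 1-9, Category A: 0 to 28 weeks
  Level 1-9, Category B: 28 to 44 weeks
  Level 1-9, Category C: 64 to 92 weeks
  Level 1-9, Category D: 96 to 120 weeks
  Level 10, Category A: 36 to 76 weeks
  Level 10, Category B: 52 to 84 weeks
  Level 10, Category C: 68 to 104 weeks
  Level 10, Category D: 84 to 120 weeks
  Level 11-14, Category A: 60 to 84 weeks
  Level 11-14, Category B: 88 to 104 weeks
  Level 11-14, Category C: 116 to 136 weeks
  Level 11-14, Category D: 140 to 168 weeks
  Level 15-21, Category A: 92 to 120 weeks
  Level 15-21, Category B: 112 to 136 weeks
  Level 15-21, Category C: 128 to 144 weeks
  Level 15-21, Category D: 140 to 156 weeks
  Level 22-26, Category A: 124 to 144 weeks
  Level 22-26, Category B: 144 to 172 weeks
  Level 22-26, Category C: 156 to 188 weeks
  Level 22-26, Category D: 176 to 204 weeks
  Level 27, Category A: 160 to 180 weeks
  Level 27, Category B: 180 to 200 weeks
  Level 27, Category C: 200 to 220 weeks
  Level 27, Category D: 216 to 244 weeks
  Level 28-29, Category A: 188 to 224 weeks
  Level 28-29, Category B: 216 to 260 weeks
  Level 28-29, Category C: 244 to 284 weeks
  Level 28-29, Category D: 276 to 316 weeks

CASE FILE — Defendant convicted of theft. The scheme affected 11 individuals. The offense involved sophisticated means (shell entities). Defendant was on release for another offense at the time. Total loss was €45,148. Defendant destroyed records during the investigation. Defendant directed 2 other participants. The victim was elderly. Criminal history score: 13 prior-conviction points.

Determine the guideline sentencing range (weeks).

176-204 weeks

Base offense level for theft: 9.
S1 applies: 9 + 2 = 11.
S2 applies: 11 + 2 = 13.
S3 applies (level before this adjustment is 13 < 18, so +1): 13 + 1 = 14.
S4 does not apply.
S5 applies: 14 + 4 = 18.
S6 applies (level before this adjustment is 18 < 26, so +1): 18 + 1 = 19.
S7 applies: 19 + 4 = 23.
S8 applies: 23 + 3 = 26.
Final offense level: 26.
Criminal history: 13 prior points → Category D (12+).
Level 26 falls in the 22-26 band.
Grid: Level 22-26 × Category D = 176-204 weeks.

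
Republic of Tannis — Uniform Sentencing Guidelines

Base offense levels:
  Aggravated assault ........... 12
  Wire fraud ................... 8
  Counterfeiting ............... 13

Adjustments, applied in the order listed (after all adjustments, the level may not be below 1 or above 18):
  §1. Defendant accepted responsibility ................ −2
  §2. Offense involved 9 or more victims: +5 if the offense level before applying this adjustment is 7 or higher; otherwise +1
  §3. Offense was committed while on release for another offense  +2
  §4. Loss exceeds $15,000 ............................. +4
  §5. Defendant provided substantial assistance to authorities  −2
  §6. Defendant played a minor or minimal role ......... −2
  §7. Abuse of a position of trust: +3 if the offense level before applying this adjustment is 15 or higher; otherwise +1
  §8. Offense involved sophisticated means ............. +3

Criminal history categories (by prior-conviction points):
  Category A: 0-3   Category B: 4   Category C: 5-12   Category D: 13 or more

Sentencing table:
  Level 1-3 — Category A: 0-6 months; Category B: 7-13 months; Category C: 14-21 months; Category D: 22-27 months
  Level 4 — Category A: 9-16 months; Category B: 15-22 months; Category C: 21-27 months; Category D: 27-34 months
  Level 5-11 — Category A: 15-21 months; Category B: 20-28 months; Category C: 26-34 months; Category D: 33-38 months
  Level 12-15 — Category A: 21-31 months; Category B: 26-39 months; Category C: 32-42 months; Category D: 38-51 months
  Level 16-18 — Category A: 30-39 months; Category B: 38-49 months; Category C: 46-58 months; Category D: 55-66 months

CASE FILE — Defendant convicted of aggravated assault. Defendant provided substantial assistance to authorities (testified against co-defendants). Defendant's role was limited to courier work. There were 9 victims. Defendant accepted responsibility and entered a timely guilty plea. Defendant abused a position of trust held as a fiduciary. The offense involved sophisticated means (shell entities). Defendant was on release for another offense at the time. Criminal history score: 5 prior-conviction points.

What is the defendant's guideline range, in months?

46-58 months

Base offense level for aggravated assault: 12.
§1 applies: 12 − 2 = 10.
§2 applies (level before this adjustment is 10 ≥ 7, so +5): 10 + 5 = 15.
§3 applies: 15 + 2 = 17.
§4 does not apply.
§5 applies: 17 − 2 = 15.
§6 applies: 15 − 2 = 13.
§7 applies (level before this adjustment is 13 < 15, so +1): 13 + 1 = 14.
§8 applies: 14 + 3 = 17.
Final offense level: 17.
Criminal history: 5 prior points → Category C (5-12).
Level 17 falls in the 16-18 band.
Grid: Level 16-18 × Category C = 46-58 months.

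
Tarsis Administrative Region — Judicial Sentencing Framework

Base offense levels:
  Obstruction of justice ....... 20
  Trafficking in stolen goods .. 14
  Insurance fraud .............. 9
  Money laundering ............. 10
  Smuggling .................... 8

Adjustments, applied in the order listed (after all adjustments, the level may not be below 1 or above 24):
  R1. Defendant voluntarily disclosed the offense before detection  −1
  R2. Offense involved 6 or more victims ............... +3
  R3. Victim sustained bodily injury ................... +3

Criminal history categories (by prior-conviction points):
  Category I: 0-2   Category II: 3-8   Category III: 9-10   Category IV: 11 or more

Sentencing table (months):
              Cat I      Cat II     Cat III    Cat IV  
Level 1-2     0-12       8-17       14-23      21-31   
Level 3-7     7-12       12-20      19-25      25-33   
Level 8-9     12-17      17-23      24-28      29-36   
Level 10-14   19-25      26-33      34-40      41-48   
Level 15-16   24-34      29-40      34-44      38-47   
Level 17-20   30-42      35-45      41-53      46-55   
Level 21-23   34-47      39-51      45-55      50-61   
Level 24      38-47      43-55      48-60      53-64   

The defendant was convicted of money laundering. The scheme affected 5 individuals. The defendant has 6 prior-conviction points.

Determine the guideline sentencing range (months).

Base offense level for money laundering: 10.
Final offense level: 10.
Criminal history: 6 prior points → Category II (3-8).
Level 10 falls in the 10-14 band.
Grid: Level 10-14 × Category II = 26-33 months.

26-33 months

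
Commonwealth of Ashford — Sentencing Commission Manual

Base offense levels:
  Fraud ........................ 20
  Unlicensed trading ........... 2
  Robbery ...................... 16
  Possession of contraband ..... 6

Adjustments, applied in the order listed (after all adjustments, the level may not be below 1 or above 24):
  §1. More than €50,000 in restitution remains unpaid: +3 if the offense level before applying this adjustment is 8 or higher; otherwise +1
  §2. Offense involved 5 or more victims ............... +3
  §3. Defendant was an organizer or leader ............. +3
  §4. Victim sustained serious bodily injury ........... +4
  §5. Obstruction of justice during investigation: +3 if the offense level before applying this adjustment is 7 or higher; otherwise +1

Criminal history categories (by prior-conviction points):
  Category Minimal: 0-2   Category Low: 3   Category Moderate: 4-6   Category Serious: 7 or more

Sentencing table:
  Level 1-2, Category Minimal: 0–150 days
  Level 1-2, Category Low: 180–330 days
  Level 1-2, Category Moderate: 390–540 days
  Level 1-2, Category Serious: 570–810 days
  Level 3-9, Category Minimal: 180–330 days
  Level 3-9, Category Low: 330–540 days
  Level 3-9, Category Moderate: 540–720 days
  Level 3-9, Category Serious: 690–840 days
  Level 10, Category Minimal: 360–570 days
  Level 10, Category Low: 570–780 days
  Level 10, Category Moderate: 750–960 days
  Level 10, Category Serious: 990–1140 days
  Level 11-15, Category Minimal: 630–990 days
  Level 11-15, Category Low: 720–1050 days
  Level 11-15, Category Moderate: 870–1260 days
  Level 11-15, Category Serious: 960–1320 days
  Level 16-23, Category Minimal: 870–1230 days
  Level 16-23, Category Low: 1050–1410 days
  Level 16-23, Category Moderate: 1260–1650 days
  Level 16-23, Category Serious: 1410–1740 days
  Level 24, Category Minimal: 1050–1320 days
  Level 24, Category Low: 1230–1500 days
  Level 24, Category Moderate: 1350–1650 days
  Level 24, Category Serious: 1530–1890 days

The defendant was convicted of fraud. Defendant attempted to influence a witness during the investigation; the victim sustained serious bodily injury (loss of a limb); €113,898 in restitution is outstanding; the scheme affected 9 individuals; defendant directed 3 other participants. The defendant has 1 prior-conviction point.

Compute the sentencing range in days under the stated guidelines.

Base offense level for fraud: 20.
§1 applies (level before this adjustment is 20 ≥ 8, so +3): 20 + 3 = 23.
§2 applies: 23 + 3 = 26.
§3 applies: 26 + 3 = 29.
§4 applies: 29 + 4 = 33.
§5 applies (level before this adjustment is 33 ≥ 7, so +3): 33 + 3 = 36.
Level 36 exceeds the maximum of 24; capped at 24.
Final offense level: 24.
Criminal history: 1 prior point → Category Minimal (0-2).
Level 24 falls in the 24 band.
Grid: Level 24 × Category Minimal = 1050-1320 days.

1050-1320 days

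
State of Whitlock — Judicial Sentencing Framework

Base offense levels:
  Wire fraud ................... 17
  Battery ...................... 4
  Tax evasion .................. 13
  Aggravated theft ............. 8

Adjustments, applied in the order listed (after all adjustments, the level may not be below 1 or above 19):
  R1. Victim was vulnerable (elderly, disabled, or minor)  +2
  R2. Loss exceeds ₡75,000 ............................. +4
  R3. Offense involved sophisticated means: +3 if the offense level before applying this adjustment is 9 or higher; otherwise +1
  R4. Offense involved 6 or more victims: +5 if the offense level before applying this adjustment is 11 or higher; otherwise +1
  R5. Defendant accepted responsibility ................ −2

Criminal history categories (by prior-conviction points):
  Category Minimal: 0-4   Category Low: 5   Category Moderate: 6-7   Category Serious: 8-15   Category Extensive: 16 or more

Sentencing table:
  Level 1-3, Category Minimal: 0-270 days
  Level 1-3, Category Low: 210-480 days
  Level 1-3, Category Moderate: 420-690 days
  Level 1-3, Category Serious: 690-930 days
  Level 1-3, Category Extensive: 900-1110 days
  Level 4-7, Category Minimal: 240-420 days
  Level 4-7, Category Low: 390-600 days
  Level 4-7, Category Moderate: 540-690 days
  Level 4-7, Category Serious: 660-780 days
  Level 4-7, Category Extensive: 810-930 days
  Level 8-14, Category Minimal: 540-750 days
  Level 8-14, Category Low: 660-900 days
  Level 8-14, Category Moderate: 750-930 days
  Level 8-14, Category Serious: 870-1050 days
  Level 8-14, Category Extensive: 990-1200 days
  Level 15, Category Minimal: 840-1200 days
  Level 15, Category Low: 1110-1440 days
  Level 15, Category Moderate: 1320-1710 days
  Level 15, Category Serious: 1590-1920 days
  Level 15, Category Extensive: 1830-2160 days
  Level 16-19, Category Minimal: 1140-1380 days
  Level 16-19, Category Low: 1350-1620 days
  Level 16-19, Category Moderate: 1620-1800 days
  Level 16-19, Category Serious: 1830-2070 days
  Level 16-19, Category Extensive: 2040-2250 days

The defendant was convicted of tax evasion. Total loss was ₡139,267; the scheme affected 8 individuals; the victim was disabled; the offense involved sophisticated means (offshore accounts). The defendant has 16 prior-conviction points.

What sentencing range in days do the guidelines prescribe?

2040-2250 days

Base offense level for tax evasion: 13.
R1 applies: 13 + 2 = 15.
R2 applies: 15 + 4 = 19.
R3 applies (level before this adjustment is 19 ≥ 9, so +3): 19 + 3 = 22.
R4 applies (level before this adjustment is 22 ≥ 11, so +5): 22 + 5 = 27.
Level 27 exceeds the maximum of 19; capped at 19.
Final offense level: 19.
Criminal history: 16 prior points → Category Extensive (16+).
Level 19 falls in the 16-19 band.
Grid: Level 16-19 × Category Extensive = 2040-2250 days.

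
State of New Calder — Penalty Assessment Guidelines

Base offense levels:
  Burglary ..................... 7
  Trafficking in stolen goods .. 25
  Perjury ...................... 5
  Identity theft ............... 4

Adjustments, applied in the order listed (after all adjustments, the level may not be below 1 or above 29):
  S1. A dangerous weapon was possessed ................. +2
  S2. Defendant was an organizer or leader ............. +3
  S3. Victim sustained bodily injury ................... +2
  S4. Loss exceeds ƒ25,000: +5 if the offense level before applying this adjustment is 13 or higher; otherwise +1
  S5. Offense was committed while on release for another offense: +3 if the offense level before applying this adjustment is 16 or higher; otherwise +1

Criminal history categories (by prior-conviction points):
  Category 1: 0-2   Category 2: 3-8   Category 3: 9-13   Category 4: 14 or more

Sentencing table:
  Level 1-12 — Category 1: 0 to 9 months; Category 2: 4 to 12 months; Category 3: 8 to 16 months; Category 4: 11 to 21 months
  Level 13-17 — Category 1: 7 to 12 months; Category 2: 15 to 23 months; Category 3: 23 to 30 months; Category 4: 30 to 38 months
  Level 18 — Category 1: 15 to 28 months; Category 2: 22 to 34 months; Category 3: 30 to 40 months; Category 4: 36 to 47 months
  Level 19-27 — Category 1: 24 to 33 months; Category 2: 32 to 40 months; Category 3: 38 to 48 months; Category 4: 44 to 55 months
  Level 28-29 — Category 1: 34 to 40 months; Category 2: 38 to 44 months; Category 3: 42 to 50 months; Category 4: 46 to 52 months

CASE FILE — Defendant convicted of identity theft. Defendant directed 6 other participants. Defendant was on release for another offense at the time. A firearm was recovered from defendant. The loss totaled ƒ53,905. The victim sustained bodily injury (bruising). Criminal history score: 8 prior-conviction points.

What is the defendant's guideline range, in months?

15-23 months

Base offense level for identity theft: 4.
S1 applies: 4 + 2 = 6.
S2 applies: 6 + 3 = 9.
S3 applies: 9 + 2 = 11.
S4 applies (level before this adjustment is 11 < 13, so +1): 11 + 1 = 12.
S5 applies (level before this adjustment is 12 < 16, so +1): 12 + 1 = 13.
Final offense level: 13.
Criminal history: 8 prior points → Category 2 (3-8).
Level 13 falls in the 13-17 band.
Grid: Level 13-17 × Category 2 = 15-23 months.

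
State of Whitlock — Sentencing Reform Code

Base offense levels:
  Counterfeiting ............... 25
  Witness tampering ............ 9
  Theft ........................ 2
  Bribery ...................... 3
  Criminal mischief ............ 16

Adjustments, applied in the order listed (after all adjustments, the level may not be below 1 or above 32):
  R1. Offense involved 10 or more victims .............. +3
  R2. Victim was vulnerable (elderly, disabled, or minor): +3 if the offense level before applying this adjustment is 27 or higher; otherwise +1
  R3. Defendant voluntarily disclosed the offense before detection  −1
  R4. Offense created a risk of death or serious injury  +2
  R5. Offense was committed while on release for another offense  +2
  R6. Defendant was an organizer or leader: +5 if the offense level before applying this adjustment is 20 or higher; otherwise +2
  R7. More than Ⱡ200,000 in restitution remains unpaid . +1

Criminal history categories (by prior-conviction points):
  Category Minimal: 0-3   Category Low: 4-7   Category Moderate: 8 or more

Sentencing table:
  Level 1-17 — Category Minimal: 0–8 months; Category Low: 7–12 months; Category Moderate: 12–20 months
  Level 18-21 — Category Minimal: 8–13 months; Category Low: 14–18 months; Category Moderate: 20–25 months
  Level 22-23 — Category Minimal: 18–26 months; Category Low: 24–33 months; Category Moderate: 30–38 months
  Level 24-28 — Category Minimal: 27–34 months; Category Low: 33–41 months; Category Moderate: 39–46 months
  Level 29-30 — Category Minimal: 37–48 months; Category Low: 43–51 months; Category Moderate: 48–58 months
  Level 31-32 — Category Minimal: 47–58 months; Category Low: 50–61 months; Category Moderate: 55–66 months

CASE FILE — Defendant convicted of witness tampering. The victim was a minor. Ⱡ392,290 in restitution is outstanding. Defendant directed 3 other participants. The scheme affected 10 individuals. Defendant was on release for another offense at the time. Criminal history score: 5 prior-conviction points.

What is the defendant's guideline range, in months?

14-18 months

Base offense level for witness tampering: 9.
R1 applies: 9 + 3 = 12.
R2 applies (level before this adjustment is 12 < 27, so +1): 12 + 1 = 13.
R3 does not apply.
R4 does not apply.
R5 applies: 13 + 2 = 15.
R6 applies (level before this adjustment is 15 < 20, so +2): 15 + 2 = 17.
R7 applies: 17 + 1 = 18.
Final offense level: 18.
Criminal history: 5 prior points → Category Low (4-7).
Level 18 falls in the 18-21 band.
Grid: Level 18-21 × Category Low = 14-18 months.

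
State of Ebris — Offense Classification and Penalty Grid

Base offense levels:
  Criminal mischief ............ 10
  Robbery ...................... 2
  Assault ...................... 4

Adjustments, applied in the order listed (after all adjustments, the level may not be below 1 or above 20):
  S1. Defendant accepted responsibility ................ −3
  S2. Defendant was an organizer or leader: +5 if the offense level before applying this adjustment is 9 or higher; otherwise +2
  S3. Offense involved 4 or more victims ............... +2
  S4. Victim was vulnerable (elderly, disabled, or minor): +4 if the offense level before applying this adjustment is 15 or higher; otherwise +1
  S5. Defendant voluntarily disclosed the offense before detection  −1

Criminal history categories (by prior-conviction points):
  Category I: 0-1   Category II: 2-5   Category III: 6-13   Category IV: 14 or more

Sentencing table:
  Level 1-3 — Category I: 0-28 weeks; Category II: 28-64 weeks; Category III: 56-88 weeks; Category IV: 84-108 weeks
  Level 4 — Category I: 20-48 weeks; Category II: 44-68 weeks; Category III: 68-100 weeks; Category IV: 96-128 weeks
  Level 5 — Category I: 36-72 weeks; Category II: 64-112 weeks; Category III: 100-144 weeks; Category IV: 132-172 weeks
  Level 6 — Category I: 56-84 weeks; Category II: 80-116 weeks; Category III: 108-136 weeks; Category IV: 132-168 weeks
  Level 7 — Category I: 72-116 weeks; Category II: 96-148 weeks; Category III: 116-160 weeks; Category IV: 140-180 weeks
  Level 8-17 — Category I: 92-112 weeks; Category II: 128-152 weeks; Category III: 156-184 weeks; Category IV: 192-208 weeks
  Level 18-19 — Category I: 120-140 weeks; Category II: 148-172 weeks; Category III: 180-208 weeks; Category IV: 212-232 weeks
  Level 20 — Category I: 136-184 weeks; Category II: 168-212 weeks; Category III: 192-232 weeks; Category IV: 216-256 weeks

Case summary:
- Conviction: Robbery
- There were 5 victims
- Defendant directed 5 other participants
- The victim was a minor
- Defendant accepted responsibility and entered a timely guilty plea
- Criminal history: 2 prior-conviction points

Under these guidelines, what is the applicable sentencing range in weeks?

Base offense level for robbery: 2.
S1 applies: 2 − 3 = -1.
S2 applies (level before this adjustment is -1 < 9, so +2): -1 + 2 = 1.
S3 applies: 1 + 2 = 3.
S4 applies (level before this adjustment is 3 < 15, so +1): 3 + 1 = 4.
S5 does not apply.
Final offense level: 4.
Criminal history: 2 prior points → Category II (2-5).
Level 4 falls in the 4 band.
Grid: Level 4 × Category II = 44-68 weeks.

44-68 weeks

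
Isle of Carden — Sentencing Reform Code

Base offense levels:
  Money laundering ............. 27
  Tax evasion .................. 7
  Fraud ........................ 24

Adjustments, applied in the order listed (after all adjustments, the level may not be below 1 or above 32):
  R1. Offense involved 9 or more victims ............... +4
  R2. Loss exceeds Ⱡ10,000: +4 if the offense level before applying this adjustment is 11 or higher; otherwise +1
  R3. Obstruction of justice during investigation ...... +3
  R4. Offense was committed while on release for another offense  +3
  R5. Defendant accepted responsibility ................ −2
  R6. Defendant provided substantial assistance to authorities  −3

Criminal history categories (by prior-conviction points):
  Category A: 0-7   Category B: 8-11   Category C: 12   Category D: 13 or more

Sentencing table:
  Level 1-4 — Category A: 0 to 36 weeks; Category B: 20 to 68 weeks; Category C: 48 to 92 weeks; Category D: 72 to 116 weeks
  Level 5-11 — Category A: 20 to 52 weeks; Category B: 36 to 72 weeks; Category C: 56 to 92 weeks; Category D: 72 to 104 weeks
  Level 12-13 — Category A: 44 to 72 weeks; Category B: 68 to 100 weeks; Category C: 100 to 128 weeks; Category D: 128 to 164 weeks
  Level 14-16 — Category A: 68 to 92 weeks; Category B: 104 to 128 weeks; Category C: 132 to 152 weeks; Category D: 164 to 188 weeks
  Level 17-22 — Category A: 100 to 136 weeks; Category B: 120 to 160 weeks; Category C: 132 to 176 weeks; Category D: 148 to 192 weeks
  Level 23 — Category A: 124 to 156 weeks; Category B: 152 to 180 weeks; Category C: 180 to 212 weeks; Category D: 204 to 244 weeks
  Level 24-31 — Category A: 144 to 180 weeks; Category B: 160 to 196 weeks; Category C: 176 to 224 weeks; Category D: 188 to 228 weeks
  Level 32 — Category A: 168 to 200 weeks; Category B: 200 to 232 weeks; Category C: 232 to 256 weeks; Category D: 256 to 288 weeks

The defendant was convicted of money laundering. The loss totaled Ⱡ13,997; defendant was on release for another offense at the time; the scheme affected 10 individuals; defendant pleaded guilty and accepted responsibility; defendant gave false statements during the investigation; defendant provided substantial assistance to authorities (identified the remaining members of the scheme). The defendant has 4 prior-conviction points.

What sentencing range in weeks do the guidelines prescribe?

Base offense level for money laundering: 27.
R1 applies: 27 + 4 = 31.
R2 applies (level before this adjustment is 31 ≥ 11, so +4): 31 + 4 = 35.
R3 applies: 35 + 3 = 38.
R4 applies: 38 + 3 = 41.
R5 applies: 41 − 2 = 39.
R6 applies: 39 − 3 = 36.
Level 36 exceeds the maximum of 32; capped at 32.
Final offense level: 32.
Criminal history: 4 prior points → Category A (0-7).
Level 32 falls in the 32 band.
Grid: Level 32 × Category A = 168-200 weeks.

168-200 weeks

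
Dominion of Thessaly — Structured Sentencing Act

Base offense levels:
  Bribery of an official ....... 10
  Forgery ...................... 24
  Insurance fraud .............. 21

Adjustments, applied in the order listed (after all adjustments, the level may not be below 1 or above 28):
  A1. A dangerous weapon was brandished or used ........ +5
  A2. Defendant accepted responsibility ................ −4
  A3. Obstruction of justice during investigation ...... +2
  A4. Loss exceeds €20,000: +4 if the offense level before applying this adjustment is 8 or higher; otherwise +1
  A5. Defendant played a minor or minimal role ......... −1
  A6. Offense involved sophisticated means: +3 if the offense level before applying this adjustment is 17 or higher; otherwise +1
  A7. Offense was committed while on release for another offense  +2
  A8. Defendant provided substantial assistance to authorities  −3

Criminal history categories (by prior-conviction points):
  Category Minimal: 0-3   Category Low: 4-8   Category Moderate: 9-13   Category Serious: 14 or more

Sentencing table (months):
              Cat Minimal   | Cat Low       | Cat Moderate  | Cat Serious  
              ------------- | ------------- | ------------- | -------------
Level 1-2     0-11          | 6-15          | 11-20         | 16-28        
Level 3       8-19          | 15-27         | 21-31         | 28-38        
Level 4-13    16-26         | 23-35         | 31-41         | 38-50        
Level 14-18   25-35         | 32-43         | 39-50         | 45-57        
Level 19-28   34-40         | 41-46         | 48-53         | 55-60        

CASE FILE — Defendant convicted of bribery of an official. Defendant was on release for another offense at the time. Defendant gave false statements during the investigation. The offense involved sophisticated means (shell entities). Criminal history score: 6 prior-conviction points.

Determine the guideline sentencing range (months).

32-43 months

Base offense level for bribery of an official: 10.
A1 does not apply.
A3 applies: 10 + 2 = 12.
A5 does not apply.
A6 applies (level before this adjustment is 12 < 17, so +1): 12 + 1 = 13.
A7 applies: 13 + 2 = 15.
A8 does not apply.
Final offense level: 15.
Criminal history: 6 prior points → Category Low (4-8).
Level 15 falls in the 14-18 band.
Grid: Level 14-18 × Category Low = 32-43 months.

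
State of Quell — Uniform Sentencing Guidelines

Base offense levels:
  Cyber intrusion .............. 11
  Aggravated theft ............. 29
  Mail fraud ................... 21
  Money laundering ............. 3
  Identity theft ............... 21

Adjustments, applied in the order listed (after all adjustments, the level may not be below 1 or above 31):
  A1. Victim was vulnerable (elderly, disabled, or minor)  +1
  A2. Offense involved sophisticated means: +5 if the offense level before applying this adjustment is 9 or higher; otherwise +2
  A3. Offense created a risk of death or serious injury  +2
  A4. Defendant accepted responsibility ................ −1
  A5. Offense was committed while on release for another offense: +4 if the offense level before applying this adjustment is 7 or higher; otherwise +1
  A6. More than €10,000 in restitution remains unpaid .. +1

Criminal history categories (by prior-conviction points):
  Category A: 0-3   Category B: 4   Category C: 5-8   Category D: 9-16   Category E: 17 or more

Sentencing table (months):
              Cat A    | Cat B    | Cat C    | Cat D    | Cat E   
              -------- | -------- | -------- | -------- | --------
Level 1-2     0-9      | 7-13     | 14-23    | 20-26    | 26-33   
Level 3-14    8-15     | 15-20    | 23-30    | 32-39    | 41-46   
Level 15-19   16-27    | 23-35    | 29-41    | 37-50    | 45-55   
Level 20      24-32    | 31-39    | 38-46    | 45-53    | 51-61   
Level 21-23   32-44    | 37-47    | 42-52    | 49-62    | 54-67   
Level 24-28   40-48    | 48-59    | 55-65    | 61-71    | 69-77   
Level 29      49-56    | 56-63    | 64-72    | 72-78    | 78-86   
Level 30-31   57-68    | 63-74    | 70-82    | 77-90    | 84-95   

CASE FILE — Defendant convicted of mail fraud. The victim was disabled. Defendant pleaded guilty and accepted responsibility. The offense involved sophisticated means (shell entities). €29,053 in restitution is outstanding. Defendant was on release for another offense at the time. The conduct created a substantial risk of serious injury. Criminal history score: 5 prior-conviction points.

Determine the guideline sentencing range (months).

Base offense level for mail fraud: 21.
A1 applies: 21 + 1 = 22.
A2 applies (level before this adjustment is 22 ≥ 9, so +5): 22 + 5 = 27.
A3 applies: 27 + 2 = 29.
A4 applies: 29 − 1 = 28.
A5 applies (level before this adjustment is 28 ≥ 7, so +4): 28 + 4 = 32.
A6 applies: 32 + 1 = 33.
Level 33 exceeds the maximum of 31; capped at 31.
Final offense level: 31.
Criminal history: 5 prior points → Category C (5-8).
Level 31 falls in the 30-31 band.
Grid: Level 30-31 × Category C = 70-82 months.

70-82 months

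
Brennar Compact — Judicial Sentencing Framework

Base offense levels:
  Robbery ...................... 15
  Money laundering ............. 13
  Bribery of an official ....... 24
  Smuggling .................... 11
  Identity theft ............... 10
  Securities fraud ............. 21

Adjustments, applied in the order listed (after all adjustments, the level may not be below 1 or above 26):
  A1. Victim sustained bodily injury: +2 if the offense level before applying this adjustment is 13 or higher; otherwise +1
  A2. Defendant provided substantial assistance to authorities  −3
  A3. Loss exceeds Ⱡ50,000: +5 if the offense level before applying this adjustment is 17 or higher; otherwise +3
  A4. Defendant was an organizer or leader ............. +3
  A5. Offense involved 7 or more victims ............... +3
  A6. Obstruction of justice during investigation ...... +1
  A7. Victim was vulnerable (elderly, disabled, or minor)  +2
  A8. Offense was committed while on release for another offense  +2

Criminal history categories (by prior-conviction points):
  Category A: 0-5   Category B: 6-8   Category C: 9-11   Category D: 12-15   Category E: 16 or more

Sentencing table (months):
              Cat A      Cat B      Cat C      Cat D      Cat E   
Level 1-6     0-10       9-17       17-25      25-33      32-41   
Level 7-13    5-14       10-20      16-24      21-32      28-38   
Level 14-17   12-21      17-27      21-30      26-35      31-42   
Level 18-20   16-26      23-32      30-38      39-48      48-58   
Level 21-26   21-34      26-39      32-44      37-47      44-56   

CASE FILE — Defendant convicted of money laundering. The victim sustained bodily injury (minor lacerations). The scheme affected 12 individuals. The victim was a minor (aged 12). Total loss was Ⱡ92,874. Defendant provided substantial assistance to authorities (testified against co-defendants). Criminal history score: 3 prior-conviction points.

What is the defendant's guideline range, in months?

16-26 months

Base offense level for money laundering: 13.
A1 applies (level before this adjustment is 13 ≥ 13, so +2): 13 + 2 = 15.
A2 applies: 15 − 3 = 12.
A3 applies (level before this adjustment is 12 < 17, so +3): 12 + 3 = 15.
A5 applies: 15 + 3 = 18.
A7 applies: 18 + 2 = 20.
A8 does not apply.
Final offense level: 20.
Criminal history: 3 prior points → Category A (0-5).
Level 20 falls in the 18-20 band.
Grid: Level 18-20 × Category A = 16-26 months.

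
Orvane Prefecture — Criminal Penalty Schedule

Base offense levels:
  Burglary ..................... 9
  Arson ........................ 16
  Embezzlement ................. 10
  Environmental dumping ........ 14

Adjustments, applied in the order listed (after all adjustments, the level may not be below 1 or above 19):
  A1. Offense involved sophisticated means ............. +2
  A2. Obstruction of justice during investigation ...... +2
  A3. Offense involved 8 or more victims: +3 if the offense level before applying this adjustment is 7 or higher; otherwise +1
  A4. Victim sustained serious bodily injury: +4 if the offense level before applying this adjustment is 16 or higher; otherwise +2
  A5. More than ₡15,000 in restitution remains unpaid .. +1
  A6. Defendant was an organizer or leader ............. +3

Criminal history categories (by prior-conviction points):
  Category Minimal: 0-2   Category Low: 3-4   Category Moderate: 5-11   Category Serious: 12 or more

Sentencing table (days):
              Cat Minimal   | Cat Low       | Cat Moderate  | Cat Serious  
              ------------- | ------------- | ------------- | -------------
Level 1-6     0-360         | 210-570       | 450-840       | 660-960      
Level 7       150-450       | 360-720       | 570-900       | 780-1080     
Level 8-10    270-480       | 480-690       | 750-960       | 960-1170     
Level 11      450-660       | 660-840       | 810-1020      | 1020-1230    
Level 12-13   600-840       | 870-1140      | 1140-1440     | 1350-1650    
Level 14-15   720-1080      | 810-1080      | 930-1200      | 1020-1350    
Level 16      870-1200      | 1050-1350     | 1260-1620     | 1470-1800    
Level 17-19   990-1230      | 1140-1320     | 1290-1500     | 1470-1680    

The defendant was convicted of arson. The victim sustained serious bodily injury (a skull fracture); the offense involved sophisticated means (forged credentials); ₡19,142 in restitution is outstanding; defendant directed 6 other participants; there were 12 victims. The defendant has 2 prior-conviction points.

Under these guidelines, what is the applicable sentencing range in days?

Base offense level for arson: 16.
A1 applies: 16 + 2 = 18.
A3 applies (level before this adjustment is 18 ≥ 7, so +3): 18 + 3 = 21.
A4 applies (level before this adjustment is 21 ≥ 16, so +4): 21 + 4 = 25.
A5 applies: 25 + 1 = 26.
A6 applies: 26 + 3 = 29.
Level 29 exceeds the maximum of 19; capped at 19.
Final offense level: 19.
Criminal history: 2 prior points → Category Minimal (0-2).
Level 19 falls in the 17-19 band.
Grid: Level 17-19 × Category Minimal = 990-1230 days.

990-1230 days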